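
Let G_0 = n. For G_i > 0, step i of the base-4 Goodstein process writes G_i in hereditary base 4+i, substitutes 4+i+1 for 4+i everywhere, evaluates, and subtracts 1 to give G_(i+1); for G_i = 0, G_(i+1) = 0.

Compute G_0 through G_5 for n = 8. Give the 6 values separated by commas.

8 —HB4→ 2·4 —bump→ 2·5 = 10 —(−1)→ 9
9 —HB5→ 5 + 4 —bump→ 6 + 4 = 10 —(−1)→ 9
9 —HB6→ 6 + 3 —bump→ 7 + 3 = 10 —(−1)→ 9
9 —HB7→ 7 + 2 —bump→ 8 + 2 = 10 —(−1)→ 9
9 —HB8→ 8 + 1 —bump→ 9 + 1 = 10 —(−1)→ 9

8, 9, 9, 9, 9, 9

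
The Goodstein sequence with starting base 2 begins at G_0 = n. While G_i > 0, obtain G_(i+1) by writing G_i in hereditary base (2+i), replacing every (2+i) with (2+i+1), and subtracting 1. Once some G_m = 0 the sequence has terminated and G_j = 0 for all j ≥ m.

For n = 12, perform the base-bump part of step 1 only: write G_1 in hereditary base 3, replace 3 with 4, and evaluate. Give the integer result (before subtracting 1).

1066

base 2: 12 = 2^(2 + 1) + 2^2; at 3: 3^(3 + 1) + 3^3 = 108; next = 107
base 3: 107 = 3^(3 + 1) + 2·3^2 + 2·3 + 2; at 4: 4^(4 + 1) + 2·4^2 + 2·4 + 2 = 1066; next = 1065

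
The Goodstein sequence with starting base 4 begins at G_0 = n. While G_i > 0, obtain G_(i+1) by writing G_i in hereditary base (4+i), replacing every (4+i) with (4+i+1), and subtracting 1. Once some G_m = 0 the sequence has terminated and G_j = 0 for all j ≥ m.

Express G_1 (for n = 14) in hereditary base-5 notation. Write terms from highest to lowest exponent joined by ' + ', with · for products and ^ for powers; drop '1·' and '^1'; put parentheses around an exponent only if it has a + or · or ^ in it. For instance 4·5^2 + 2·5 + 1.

i=0: 14 = 3·4 + 2 (b=4); 4→5: 3·5 + 2 = 17; 17−1 = 16
i=1: 16 = 3·5 + 1 (b=5); 5→6: 3·6 + 1 = 19; 19−1 = 18

3·5 + 1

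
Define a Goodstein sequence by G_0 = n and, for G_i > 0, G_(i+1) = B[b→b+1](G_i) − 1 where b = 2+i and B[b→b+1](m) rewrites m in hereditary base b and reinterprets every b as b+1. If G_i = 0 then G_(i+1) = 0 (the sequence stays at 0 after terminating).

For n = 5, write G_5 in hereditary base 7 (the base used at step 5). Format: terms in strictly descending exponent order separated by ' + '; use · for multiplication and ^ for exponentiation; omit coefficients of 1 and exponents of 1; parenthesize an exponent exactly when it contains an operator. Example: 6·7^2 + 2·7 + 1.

3·7^3 + 3·7^2 + 3·7

G_0=5  [base 2] 2^2 + 1  →[2↦3]→  3^3 + 1 = 28  −1 ⇒ G_1=27
G_1=27  [base 3] 3^3  →[3↦4]→  4^4 = 256  −1 ⇒ G_2=255
G_2=255  [base 4] 3·4^3 + 3·4^2 + 3·4 + 3  →[4↦5]→  3·5^3 + 3·5^2 + 3·5 + 3 = 468  −1 ⇒ G_3=467
G_3=467  [base 5] 3·5^3 + 3·5^2 + 3·5 + 2  →[5↦6]→  3·6^3 + 3·6^2 + 3·6 + 2 = 776  −1 ⇒ G_4=775
G_4=775  [base 6] 3·6^3 + 3·6^2 + 3·6 + 1  →[6↦7]→  3·7^3 + 3·7^2 + 3·7 + 1 = 1198  −1 ⇒ G_5=1197
G_5=1197  [base 7] 3·7^3 + 3·7^2 + 3·7  →[7↦8]→  3·8^3 + 3·8^2 + 3·8 = 1752  −1 ⇒ G_6=1751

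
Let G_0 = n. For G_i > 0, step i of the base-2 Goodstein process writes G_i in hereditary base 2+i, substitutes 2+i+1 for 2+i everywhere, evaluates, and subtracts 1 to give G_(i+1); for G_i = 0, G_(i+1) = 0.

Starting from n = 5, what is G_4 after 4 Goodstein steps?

775

5 —HB2→ 2^2 + 1 —bump→ 3^3 + 1 = 28 —(−1)→ 27
27 —HB3→ 3^3 —bump→ 4^4 = 256 —(−1)→ 255
255 —HB4→ 3·4^3 + 3·4^2 + 3·4 + 3 —bump→ 3·5^3 + 3·5^2 + 3·5 + 3 = 468 —(−1)→ 467
467 —HB5→ 3·5^3 + 3·5^2 + 3·5 + 2 —bump→ 3·6^3 + 3·6^2 + 3·6 + 2 = 776 —(−1)→ 775
775 —HB6→ 3·6^3 + 3·6^2 + 3·6 + 1 —bump→ 3·7^3 + 3·7^2 + 3·7 + 1 = 1198 —(−1)→ 1197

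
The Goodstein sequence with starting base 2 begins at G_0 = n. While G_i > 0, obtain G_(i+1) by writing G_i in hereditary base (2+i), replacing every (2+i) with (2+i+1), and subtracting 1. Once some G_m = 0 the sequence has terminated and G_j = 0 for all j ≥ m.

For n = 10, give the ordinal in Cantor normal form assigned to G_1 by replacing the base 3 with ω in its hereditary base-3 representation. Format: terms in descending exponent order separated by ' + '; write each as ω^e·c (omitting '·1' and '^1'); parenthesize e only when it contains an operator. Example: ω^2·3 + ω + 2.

step 0: 10 = 2^(2 + 1) + 2; sub 3 for 2: 3^(3 + 1) + 3; = 84; G_1 = 84−1 = 83
step 1: 83 = 3^(3 + 1) + 2; sub 4 for 3: 4^(4 + 1) + 2; = 1026; G_2 = 1026−1 = 1025

ω^(ω + 1) + 2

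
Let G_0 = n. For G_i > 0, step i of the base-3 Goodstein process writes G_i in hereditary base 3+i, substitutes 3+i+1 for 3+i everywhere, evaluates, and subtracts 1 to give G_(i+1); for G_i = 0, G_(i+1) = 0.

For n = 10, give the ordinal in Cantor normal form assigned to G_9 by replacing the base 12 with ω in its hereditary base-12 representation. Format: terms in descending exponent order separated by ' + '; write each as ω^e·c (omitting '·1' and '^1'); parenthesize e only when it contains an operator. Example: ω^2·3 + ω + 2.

ω·3 + 7

base 3: 10 = 3^2 + 1; at 4: 4^2 + 1 = 17; next = 16
base 4: 16 = 4^2; at 5: 5^2 = 25; next = 24
base 5: 24 = 4·5 + 4; at 6: 4·6 + 4 = 28; next = 27
base 6: 27 = 4·6 + 3; at 7: 4·7 + 3 = 31; next = 30
base 7: 30 = 4·7 + 2; at 8: 4·8 + 2 = 34; next = 33
base 8: 33 = 4·8 + 1; at 9: 4·9 + 1 = 37; next = 36
base 9: 36 = 4·9; at 10: 4·10 = 40; next = 39
base 10: 39 = 3·10 + 9; at 11: 3·11 + 9 = 42; next = 41
base 11: 41 = 3·11 + 8; at 12: 3·12 + 8 = 44; next = 43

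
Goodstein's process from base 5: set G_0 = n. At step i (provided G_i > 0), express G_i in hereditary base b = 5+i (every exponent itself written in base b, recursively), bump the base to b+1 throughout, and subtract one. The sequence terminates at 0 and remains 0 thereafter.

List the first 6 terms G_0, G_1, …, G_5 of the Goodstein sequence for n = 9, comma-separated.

9, 9, 9, 9, 9, 9

(0) 9|_5 = 5 + 4 ↦ 6 + 4|_6 = 10 ⇒ 9
(1) 9|_6 = 6 + 3 ↦ 7 + 3|_7 = 10 ⇒ 9
(2) 9|_7 = 7 + 2 ↦ 8 + 2|_8 = 10 ⇒ 9
(3) 9|_8 = 8 + 1 ↦ 9 + 1|_9 = 10 ⇒ 9
(4) 9|_9 = 9 ↦ 10|_10 = 10 ⇒ 9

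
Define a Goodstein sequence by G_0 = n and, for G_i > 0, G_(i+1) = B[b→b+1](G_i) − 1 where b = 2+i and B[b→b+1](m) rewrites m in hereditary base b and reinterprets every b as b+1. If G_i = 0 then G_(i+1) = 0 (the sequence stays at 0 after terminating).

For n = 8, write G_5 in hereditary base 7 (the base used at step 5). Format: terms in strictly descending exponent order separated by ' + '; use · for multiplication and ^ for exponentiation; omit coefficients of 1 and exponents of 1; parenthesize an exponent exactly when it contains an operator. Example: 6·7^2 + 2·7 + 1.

base 2: 8 = 2^(2 + 1); at 3: 3^(3 + 1) = 81; next = 80
base 3: 80 = 2·3^3 + 2·3^2 + 2·3 + 2; at 4: 2·4^4 + 2·4^2 + 2·4 + 2 = 554; next = 553
base 4: 553 = 2·4^4 + 2·4^2 + 2·4 + 1; at 5: 2·5^5 + 2·5^2 + 2·5 + 1 = 6311; next = 6310
base 5: 6310 = 2·5^5 + 2·5^2 + 2·5; at 6: 2·6^6 + 2·6^2 + 2·6 = 93396; next = 93395
base 6: 93395 = 2·6^6 + 2·6^2 + 6 + 5; at 7: 2·7^7 + 2·7^2 + 7 + 5 = 1647196; next = 1647195
base 7: 1647195 = 2·7^7 + 2·7^2 + 7 + 4; at 8: 2·8^8 + 2·8^2 + 8 + 4 = 33554572; next = 33554571

2·7^7 + 2·7^2 + 7 + 4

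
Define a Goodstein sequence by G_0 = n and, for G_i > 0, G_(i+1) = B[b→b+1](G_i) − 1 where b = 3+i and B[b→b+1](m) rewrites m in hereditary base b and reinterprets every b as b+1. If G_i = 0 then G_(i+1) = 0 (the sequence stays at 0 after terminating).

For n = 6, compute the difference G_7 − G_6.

-1

6 —HB3→ 2·3 —bump→ 2·4 = 8 —(−1)→ 7
7 —HB4→ 4 + 3 —bump→ 5 + 3 = 8 —(−1)→ 7
7 —HB5→ 5 + 2 —bump→ 6 + 2 = 8 —(−1)→ 7
7 —HB6→ 6 + 1 —bump→ 7 + 1 = 8 —(−1)→ 7
7 —HB7→ 7 —bump→ 8 = 8 —(−1)→ 7
7 —HB8→ 7 —bump→ 7 = 7 —(−1)→ 6
6 —HB9→ 6 —bump→ 6 = 6 —(−1)→ 5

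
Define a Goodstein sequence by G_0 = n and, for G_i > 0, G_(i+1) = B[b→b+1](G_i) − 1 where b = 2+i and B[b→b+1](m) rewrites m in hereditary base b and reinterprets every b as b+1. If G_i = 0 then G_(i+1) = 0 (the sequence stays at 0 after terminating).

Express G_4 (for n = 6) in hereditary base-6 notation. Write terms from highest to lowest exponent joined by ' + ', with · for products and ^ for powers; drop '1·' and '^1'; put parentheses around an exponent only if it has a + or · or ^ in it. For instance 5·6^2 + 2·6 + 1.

5·6^5 + 5·6^4 + 5·6^3 + 5·6^2 + 5·6 + 5

(0) 6|_2 = 2^2 + 2 ↦ 3^3 + 3|_3 = 30 ⇒ 29
(1) 29|_3 = 3^3 + 2 ↦ 4^4 + 2|_4 = 258 ⇒ 257
(2) 257|_4 = 4^4 + 1 ↦ 5^5 + 1|_5 = 3126 ⇒ 3125
(3) 3125|_5 = 5^5 ↦ 6^6|_6 = 46656 ⇒ 46655
(4) 46655|_6 = 5·6^5 + 5·6^4 + 5·6^3 + 5·6^2 + 5·6 + 5 ↦ 5·7^5 + 5·7^4 + 5·7^3 + 5·7^2 + 5·7 + 5|_7 = 98040 ⇒ 98039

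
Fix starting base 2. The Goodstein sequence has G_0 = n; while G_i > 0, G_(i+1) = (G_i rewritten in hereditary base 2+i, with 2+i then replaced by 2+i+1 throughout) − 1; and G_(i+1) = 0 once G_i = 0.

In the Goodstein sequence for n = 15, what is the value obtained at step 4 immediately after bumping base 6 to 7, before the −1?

15 —HB2→ 2^(2 + 1) + 2^2 + 2 + 1 —bump→ 3^(3 + 1) + 3^3 + 3 + 1 = 112 —(−1)→ 111
111 —HB3→ 3^(3 + 1) + 3^3 + 3 —bump→ 4^(4 + 1) + 4^4 + 4 = 1284 —(−1)→ 1283
1283 —HB4→ 4^(4 + 1) + 4^4 + 3 —bump→ 5^(5 + 1) + 5^5 + 3 = 18753 —(−1)→ 18752
18752 —HB5→ 5^(5 + 1) + 5^5 + 2 —bump→ 6^(6 + 1) + 6^6 + 2 = 326594 —(−1)→ 326593
326593 —HB6→ 6^(6 + 1) + 6^6 + 1 —bump→ 7^(7 + 1) + 7^7 + 1 = 6588345 —(−1)→ 6588344

6588345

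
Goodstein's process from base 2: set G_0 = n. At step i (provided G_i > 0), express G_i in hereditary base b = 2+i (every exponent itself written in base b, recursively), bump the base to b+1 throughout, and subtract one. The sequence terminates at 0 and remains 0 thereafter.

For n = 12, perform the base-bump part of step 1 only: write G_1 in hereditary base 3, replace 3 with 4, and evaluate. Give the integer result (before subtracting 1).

1066

(0) 12|_2 = 2^(2 + 1) + 2^2 ↦ 3^(3 + 1) + 3^3|_3 = 108 ⇒ 107
(1) 107|_3 = 3^(3 + 1) + 2·3^2 + 2·3 + 2 ↦ 4^(4 + 1) + 2·4^2 + 2·4 + 2|_4 = 1066 ⇒ 1065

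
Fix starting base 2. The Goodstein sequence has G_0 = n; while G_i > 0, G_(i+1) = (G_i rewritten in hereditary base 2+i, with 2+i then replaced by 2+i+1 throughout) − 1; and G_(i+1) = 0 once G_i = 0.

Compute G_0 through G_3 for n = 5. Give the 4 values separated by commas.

i=0: 5 = 2^2 + 1 (b=2); 2→3: 3^3 + 1 = 28; 28−1 = 27
i=1: 27 = 3^3 (b=3); 3→4: 4^4 = 256; 256−1 = 255
i=2: 255 = 3·4^3 + 3·4^2 + 3·4 + 3 (b=4); 4→5: 3·5^3 + 3·5^2 + 3·5 + 3 = 468; 468−1 = 467

5, 27, 255, 467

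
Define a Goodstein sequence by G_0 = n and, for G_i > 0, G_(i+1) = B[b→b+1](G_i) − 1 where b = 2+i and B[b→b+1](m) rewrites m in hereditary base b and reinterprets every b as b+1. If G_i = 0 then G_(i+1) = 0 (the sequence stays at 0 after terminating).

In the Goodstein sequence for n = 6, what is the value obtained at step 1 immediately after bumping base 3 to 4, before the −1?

258

step 0: 6 = 2^2 + 2; sub 3 for 2: 3^3 + 3; = 30; G_1 = 30−1 = 29
step 1: 29 = 3^3 + 2; sub 4 for 3: 4^4 + 2; = 258; G_2 = 258−1 = 257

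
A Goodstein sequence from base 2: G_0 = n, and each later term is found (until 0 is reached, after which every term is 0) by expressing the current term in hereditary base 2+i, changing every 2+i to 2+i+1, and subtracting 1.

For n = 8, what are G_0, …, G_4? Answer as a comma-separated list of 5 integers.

base 2: 8 = 2^(2 + 1); at 3: 3^(3 + 1) = 81; next = 80
base 3: 80 = 2·3^3 + 2·3^2 + 2·3 + 2; at 4: 2·4^4 + 2·4^2 + 2·4 + 2 = 554; next = 553
base 4: 553 = 2·4^4 + 2·4^2 + 2·4 + 1; at 5: 2·5^5 + 2·5^2 + 2·5 + 1 = 6311; next = 6310
base 5: 6310 = 2·5^5 + 2·5^2 + 2·5; at 6: 2·6^6 + 2·6^2 + 2·6 = 93396; next = 93395

8, 80, 553, 6310, 93395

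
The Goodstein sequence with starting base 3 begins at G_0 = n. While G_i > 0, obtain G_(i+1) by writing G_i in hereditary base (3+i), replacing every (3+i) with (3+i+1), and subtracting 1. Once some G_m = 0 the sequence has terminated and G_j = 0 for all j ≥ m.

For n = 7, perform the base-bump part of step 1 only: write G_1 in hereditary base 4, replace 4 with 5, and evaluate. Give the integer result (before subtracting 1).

10

G_0 = 7. HB_3(7) = 2·3 + 1. Bump = 9. G_1 = 8.
G_1 = 8. HB_4(8) = 2·4. Bump = 10. G_2 = 9.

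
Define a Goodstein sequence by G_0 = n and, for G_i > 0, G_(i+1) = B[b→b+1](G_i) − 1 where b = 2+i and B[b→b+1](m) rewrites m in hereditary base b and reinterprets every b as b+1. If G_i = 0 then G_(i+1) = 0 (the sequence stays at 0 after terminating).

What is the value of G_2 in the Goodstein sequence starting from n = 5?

255

[0] 5 ≡ 2^2 + 1 (base 2). Lift 3: 28. −1: 27.
[1] 27 ≡ 3^3 (base 3). Lift 4: 256. −1: 255.
[2] 255 ≡ 3·4^3 + 3·4^2 + 3·4 + 3 (base 4). Lift 5: 468. −1: 467.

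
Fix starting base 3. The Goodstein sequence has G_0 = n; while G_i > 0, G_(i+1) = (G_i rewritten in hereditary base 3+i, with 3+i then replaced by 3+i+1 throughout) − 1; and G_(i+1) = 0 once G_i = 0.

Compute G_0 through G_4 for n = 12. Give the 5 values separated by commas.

12, 19, 27, 37, 49

G_0=12  [base 3] 3^2 + 3  →[3↦4]→  4^2 + 4 = 20  −1 ⇒ G_1=19
G_1=19  [base 4] 4^2 + 3  →[4↦5]→  5^2 + 3 = 28  −1 ⇒ G_2=27
G_2=27  [base 5] 5^2 + 2  →[5↦6]→  6^2 + 2 = 38  −1 ⇒ G_3=37
G_3=37  [base 6] 6^2 + 1  →[6↦7]→  7^2 + 1 = 50  −1 ⇒ G_4=49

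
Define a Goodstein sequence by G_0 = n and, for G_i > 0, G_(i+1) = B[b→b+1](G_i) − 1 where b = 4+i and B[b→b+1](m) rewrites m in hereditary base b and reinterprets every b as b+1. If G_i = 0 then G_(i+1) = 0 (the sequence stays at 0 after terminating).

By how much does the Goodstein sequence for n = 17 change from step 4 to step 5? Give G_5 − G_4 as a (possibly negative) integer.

4

step 0: 17 = 4^2 + 1; sub 5 for 4: 5^2 + 1; = 26; G_1 = 26−1 = 25
step 1: 25 = 5^2; sub 6 for 5: 6^2; = 36; G_2 = 36−1 = 35
step 2: 35 = 5·6 + 5; sub 7 for 6: 5·7 + 5; = 40; G_3 = 40−1 = 39
step 3: 39 = 5·7 + 4; sub 8 for 7: 5·8 + 4; = 44; G_4 = 44−1 = 43
step 4: 43 = 5·8 + 3; sub 9 for 8: 5·9 + 3; = 48; G_5 = 48−1 = 47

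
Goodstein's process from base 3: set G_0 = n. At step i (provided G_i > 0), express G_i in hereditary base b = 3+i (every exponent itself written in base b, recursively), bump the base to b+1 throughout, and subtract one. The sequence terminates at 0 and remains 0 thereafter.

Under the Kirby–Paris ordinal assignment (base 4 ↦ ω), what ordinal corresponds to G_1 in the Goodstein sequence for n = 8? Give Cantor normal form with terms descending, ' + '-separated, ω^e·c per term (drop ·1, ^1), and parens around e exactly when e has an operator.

[0] 8 ≡ 2·3 + 2 (base 3). Lift 4: 10. −1: 9.
[1] 9 ≡ 2·4 + 1 (base 4). Lift 5: 11. −1: 10.

ω·2 + 1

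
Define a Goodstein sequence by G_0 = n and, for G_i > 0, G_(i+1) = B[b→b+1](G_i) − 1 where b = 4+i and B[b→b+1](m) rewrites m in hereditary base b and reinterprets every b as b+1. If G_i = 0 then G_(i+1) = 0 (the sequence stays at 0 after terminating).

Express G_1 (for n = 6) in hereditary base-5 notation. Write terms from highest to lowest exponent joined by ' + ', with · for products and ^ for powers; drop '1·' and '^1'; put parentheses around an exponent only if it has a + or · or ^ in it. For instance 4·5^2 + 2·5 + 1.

5 + 1

[0] 6 ≡ 4 + 2 (base 4). Lift 5: 7. −1: 6.
[1] 6 ≡ 5 + 1 (base 5). Lift 6: 7. −1: 6.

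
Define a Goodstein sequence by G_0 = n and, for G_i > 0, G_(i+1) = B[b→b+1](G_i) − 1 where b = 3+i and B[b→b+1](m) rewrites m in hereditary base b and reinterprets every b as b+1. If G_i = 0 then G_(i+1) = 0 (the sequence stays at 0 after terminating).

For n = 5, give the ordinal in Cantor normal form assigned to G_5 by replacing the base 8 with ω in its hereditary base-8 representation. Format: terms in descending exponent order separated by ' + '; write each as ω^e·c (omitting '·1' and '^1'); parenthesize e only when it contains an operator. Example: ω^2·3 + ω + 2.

3

i=0: 5 = 3 + 2 (b=3); 3→4: 4 + 2 = 6; 6−1 = 5
i=1: 5 = 4 + 1 (b=4); 4→5: 5 + 1 = 6; 6−1 = 5
i=2: 5 = 5 (b=5); 5→6: 6 = 6; 6−1 = 5
i=3: 5 = 5 (b=6); 6→7: 5 = 5; 5−1 = 4
i=4: 4 = 4 (b=7); 7→8: 4 = 4; 4−1 = 3
i=5: 3 = 3 (b=8); 8→9: 3 = 3; 3−1 = 2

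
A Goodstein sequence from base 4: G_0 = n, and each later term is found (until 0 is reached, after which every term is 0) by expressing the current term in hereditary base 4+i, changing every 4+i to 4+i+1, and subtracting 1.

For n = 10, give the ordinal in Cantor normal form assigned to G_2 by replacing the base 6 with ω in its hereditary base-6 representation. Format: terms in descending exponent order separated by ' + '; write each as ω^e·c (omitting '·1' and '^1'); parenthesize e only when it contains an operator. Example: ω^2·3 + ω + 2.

ω·2

G_0 = 10. HB_4(10) = 2·4 + 2. Bump = 12. G_1 = 11.
G_1 = 11. HB_5(11) = 2·5 + 1. Bump = 13. G_2 = 12.
G_2 = 12. HB_6(12) = 2·6. Bump = 14. G_3 = 13.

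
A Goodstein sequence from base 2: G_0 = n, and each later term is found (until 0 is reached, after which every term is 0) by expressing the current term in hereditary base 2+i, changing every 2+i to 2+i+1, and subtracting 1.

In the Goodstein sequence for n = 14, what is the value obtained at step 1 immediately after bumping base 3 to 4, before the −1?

step 0: 14 = 2^(2 + 1) + 2^2 + 2; sub 3 for 2: 3^(3 + 1) + 3^3 + 3; = 111; G_1 = 111−1 = 110
step 1: 110 = 3^(3 + 1) + 3^3 + 2; sub 4 for 3: 4^(4 + 1) + 4^4 + 2; = 1282; G_2 = 1282−1 = 1281

1282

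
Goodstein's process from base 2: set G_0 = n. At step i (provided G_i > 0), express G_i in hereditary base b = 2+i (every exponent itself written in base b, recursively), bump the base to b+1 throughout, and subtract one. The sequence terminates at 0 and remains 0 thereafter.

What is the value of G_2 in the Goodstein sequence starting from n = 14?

(0) 14|_2 = 2^(2 + 1) + 2^2 + 2 ↦ 3^(3 + 1) + 3^3 + 3|_3 = 111 ⇒ 110
(1) 110|_3 = 3^(3 + 1) + 3^3 + 2 ↦ 4^(4 + 1) + 4^4 + 2|_4 = 1282 ⇒ 1281
(2) 1281|_4 = 4^(4 + 1) + 4^4 + 1 ↦ 5^(5 + 1) + 5^5 + 1|_5 = 18751 ⇒ 18750

1281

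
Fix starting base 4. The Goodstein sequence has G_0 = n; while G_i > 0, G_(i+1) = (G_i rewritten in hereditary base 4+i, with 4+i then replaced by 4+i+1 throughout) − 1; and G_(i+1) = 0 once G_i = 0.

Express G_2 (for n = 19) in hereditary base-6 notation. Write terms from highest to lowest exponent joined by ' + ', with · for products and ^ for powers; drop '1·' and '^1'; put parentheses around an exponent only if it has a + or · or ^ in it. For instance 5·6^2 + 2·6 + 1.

19 —HB4→ 4^2 + 3 —bump→ 5^2 + 3 = 28 —(−1)→ 27
27 —HB5→ 5^2 + 2 —bump→ 6^2 + 2 = 38 —(−1)→ 37
37 —HB6→ 6^2 + 1 —bump→ 7^2 + 1 = 50 —(−1)→ 49

6^2 + 1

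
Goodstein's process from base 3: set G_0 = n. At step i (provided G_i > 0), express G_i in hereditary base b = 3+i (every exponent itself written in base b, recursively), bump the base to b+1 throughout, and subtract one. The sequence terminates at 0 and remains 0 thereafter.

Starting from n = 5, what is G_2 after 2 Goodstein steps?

5

G_0 = 5. HB_3(5) = 3 + 2. Bump = 6. G_1 = 5.
G_1 = 5. HB_4(5) = 4 + 1. Bump = 6. G_2 = 5.
G_2 = 5. HB_5(5) = 5. Bump = 6. G_3 = 5.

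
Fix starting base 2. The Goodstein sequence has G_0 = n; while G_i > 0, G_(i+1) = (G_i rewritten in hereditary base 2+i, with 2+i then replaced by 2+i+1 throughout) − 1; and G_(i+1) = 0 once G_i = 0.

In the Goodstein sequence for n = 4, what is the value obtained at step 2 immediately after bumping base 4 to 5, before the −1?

i=0: 4 = 2^2 (b=2); 2→3: 3^3 = 27; 27−1 = 26
i=1: 26 = 2·3^2 + 2·3 + 2 (b=3); 3→4: 2·4^2 + 2·4 + 2 = 42; 42−1 = 41
i=2: 41 = 2·4^2 + 2·4 + 1 (b=4); 4→5: 2·5^2 + 2·5 + 1 = 61; 61−1 = 60

61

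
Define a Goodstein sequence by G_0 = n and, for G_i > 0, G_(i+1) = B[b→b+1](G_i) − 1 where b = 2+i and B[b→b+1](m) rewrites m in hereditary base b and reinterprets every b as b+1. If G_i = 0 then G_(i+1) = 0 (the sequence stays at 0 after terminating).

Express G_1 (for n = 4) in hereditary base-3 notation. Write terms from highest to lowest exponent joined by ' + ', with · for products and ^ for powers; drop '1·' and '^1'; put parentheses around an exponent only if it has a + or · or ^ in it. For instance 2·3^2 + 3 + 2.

2·3^2 + 2·3 + 2

4 —HB2→ 2^2 —bump→ 3^3 = 27 —(−1)→ 26
26 —HB3→ 2·3^2 + 2·3 + 2 —bump→ 2·4^2 + 2·4 + 2 = 42 —(−1)→ 41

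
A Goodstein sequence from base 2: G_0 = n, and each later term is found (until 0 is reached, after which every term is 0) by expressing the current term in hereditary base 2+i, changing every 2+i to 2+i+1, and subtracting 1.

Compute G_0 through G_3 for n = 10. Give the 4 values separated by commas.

step 0: 10 = 2^(2 + 1) + 2; sub 3 for 2: 3^(3 + 1) + 3; = 84; G_1 = 84−1 = 83
step 1: 83 = 3^(3 + 1) + 2; sub 4 for 3: 4^(4 + 1) + 2; = 1026; G_2 = 1026−1 = 1025
step 2: 1025 = 4^(4 + 1) + 1; sub 5 for 4: 5^(5 + 1) + 1; = 15626; G_3 = 15626−1 = 15625

10, 83, 1025, 15625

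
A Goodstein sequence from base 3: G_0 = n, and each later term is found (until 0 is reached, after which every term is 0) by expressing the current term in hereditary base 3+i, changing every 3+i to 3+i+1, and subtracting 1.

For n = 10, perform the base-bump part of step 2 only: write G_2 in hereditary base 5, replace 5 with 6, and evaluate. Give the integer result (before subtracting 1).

i=0: 10 = 3^2 + 1 (b=3); 3→4: 4^2 + 1 = 17; 17−1 = 16
i=1: 16 = 4^2 (b=4); 4→5: 5^2 = 25; 25−1 = 24
i=2: 24 = 4·5 + 4 (b=5); 5→6: 4·6 + 4 = 28; 28−1 = 27

28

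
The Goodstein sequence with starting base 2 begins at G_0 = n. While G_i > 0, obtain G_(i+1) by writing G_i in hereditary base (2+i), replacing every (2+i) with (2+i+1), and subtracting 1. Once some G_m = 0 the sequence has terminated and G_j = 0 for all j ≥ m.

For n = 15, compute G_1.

15 —HB2→ 2^(2 + 1) + 2^2 + 2 + 1 —bump→ 3^(3 + 1) + 3^3 + 3 + 1 = 112 —(−1)→ 111
111 —HB3→ 3^(3 + 1) + 3^3 + 3 —bump→ 4^(4 + 1) + 4^4 + 4 = 1284 —(−1)→ 1283

111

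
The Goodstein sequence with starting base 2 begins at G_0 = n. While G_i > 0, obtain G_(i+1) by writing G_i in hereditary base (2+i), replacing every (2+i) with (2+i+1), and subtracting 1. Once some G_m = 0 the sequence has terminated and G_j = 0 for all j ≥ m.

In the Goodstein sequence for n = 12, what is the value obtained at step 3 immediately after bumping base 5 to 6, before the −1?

280020

G_0=12  [base 2] 2^(2 + 1) + 2^2  →[2↦3]→  3^(3 + 1) + 3^3 = 108  −1 ⇒ G_1=107
G_1=107  [base 3] 3^(3 + 1) + 2·3^2 + 2·3 + 2  →[3↦4]→  4^(4 + 1) + 2·4^2 + 2·4 + 2 = 1066  −1 ⇒ G_2=1065
G_2=1065  [base 4] 4^(4 + 1) + 2·4^2 + 2·4 + 1  →[4↦5]→  5^(5 + 1) + 2·5^2 + 2·5 + 1 = 15686  −1 ⇒ G_3=15685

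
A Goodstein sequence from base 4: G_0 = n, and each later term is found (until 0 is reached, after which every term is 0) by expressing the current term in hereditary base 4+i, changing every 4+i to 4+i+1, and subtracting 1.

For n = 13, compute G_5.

20

G_0 = 13. HB_4(13) = 3·4 + 1. Bump = 16. G_1 = 15.
G_1 = 15. HB_5(15) = 3·5. Bump = 18. G_2 = 17.
G_2 = 17. HB_6(17) = 2·6 + 5. Bump = 19. G_3 = 18.
G_3 = 18. HB_7(18) = 2·7 + 4. Bump = 20. G_4 = 19.
G_4 = 19. HB_8(19) = 2·8 + 3. Bump = 21. G_5 = 20.
G_5 = 20. HB_9(20) = 2·9 + 2. Bump = 22. G_6 = 21.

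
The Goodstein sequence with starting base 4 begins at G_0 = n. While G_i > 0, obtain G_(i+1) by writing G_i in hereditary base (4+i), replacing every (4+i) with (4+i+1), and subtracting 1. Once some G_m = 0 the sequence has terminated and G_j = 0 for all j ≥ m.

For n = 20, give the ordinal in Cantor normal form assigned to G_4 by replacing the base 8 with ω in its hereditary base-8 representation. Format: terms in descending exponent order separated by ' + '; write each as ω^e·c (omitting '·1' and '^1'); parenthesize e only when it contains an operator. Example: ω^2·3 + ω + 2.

ω^2 + 1

G_0=20  [base 4] 4^2 + 4  →[4↦5]→  5^2 + 5 = 30  −1 ⇒ G_1=29
G_1=29  [base 5] 5^2 + 4  →[5↦6]→  6^2 + 4 = 40  −1 ⇒ G_2=39
G_2=39  [base 6] 6^2 + 3  →[6↦7]→  7^2 + 3 = 52  −1 ⇒ G_3=51
G_3=51  [base 7] 7^2 + 2  →[7↦8]→  8^2 + 2 = 66  −1 ⇒ G_4=65
G_4=65  [base 8] 8^2 + 1  →[8↦9]→  9^2 + 1 = 82  −1 ⇒ G_5=81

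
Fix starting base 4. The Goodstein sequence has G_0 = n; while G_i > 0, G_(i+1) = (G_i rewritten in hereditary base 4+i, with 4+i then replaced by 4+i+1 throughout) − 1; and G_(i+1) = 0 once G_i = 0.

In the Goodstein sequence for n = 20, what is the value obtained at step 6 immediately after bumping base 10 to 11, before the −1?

G_0 = 20. HB_4(20) = 4^2 + 4. Bump = 30. G_1 = 29.
G_1 = 29. HB_5(29) = 5^2 + 4. Bump = 40. G_2 = 39.
G_2 = 39. HB_6(39) = 6^2 + 3. Bump = 52. G_3 = 51.
G_3 = 51. HB_7(51) = 7^2 + 2. Bump = 66. G_4 = 65.
G_4 = 65. HB_8(65) = 8^2 + 1. Bump = 82. G_5 = 81.
G_5 = 81. HB_9(81) = 9^2. Bump = 100. G_6 = 99.
G_6 = 99. HB_10(99) = 9·10 + 9. Bump = 108. G_7 = 107.

108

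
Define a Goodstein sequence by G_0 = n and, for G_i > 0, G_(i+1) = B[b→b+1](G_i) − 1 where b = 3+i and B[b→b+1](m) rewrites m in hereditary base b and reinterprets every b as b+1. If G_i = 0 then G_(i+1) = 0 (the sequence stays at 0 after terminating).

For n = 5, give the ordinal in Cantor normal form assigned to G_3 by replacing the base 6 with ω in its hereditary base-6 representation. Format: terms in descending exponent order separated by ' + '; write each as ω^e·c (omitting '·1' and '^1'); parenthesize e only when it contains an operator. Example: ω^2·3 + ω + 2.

G_0 = 5. HB_3(5) = 3 + 2. Bump = 6. G_1 = 5.
G_1 = 5. HB_4(5) = 4 + 1. Bump = 6. G_2 = 5.
G_2 = 5. HB_5(5) = 5. Bump = 6. G_3 = 5.
G_3 = 5. HB_6(5) = 5. Bump = 5. G_4 = 4.

5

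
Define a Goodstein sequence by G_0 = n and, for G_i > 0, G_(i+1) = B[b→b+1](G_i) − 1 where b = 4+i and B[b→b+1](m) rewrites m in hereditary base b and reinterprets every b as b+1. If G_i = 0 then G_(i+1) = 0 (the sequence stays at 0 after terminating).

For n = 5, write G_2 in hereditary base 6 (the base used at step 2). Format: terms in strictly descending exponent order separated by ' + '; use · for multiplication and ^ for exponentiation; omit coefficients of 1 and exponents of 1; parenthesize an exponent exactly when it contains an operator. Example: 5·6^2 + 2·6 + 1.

step 0: 5 = 4 + 1; sub 5 for 4: 5 + 1; = 6; G_1 = 6−1 = 5
step 1: 5 = 5; sub 6 for 5: 6; = 6; G_2 = 6−1 = 5
step 2: 5 = 5; sub 7 for 6: 5; = 5; G_3 = 5−1 = 4

5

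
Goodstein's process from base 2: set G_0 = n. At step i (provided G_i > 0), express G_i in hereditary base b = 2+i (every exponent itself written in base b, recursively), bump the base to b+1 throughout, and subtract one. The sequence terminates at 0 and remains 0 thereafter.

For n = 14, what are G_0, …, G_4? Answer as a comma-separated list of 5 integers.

14, 110, 1281, 18750, 326591

14 —HB2→ 2^(2 + 1) + 2^2 + 2 —bump→ 3^(3 + 1) + 3^3 + 3 = 111 —(−1)→ 110
110 —HB3→ 3^(3 + 1) + 3^3 + 2 —bump→ 4^(4 + 1) + 4^4 + 2 = 1282 —(−1)→ 1281
1281 —HB4→ 4^(4 + 1) + 4^4 + 1 —bump→ 5^(5 + 1) + 5^5 + 1 = 18751 —(−1)→ 18750
18750 —HB5→ 5^(5 + 1) + 5^5 —bump→ 6^(6 + 1) + 6^6 = 326592 —(−1)→ 326591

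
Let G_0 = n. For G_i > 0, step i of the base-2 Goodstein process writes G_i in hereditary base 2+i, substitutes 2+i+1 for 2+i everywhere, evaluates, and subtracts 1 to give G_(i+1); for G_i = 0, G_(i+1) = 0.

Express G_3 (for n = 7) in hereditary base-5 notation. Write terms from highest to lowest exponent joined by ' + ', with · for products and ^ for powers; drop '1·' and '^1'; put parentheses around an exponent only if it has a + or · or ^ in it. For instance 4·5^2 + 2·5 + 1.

[0] 7 ≡ 2^2 + 2 + 1 (base 2). Lift 3: 31. −1: 30.
[1] 30 ≡ 3^3 + 3 (base 3). Lift 4: 260. −1: 259.
[2] 259 ≡ 4^4 + 3 (base 4). Lift 5: 3128. −1: 3127.
[3] 3127 ≡ 5^5 + 2 (base 5). Lift 6: 46658. −1: 46657.

5^5 + 2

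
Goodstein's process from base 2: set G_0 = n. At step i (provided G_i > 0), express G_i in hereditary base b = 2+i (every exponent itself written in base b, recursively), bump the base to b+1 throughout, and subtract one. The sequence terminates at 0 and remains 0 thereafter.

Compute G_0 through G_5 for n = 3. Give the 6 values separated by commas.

3, 3, 3, 2, 1, 0

3 —HB2→ 2 + 1 —bump→ 3 + 1 = 4 —(−1)→ 3
3 —HB3→ 3 —bump→ 4 = 4 —(−1)→ 3
3 —HB4→ 3 —bump→ 3 = 3 —(−1)→ 2
2 —HB5→ 2 —bump→ 2 = 2 —(−1)→ 1
1 —HB6→ 1 —bump→ 1 = 1 —(−1)→ 0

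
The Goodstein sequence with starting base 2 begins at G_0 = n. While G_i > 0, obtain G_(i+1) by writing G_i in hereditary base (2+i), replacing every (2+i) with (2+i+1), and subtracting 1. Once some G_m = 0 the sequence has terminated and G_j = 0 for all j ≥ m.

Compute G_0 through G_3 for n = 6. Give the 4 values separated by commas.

6, 29, 257, 3125

i=0: 6 = 2^2 + 2 (b=2); 2→3: 3^3 + 3 = 30; 30−1 = 29
i=1: 29 = 3^3 + 2 (b=3); 3→4: 4^4 + 2 = 258; 258−1 = 257
i=2: 257 = 4^4 + 1 (b=4); 4→5: 5^5 + 1 = 3126; 3126−1 = 3125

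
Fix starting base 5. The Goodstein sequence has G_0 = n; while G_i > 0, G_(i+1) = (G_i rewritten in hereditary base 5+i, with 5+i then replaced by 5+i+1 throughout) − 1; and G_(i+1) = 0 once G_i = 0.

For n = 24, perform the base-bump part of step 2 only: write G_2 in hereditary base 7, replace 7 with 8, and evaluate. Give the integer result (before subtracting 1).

[0] 24 ≡ 4·5 + 4 (base 5). Lift 6: 28. −1: 27.
[1] 27 ≡ 4·6 + 3 (base 6). Lift 7: 31. −1: 30.
[2] 30 ≡ 4·7 + 2 (base 7). Lift 8: 34. −1: 33.

34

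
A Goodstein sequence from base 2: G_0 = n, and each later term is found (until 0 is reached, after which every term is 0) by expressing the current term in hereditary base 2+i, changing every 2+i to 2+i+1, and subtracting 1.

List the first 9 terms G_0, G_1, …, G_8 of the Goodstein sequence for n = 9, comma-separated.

9, 81, 1023, 9842, 140743, 2471826, 50333399, 1162263921, 30000003325

i=0: 9 = 2^(2 + 1) + 1 (b=2); 2→3: 3^(3 + 1) + 1 = 82; 82−1 = 81
i=1: 81 = 3^(3 + 1) (b=3); 3→4: 4^(4 + 1) = 1024; 1024−1 = 1023
i=2: 1023 = 3·4^4 + 3·4^3 + 3·4^2 + 3·4 + 3 (b=4); 4→5: 3·5^5 + 3·5^3 + 3·5^2 + 3·5 + 3 = 9843; 9843−1 = 9842
i=3: 9842 = 3·5^5 + 3·5^3 + 3·5^2 + 3·5 + 2 (b=5); 5→6: 3·6^6 + 3·6^3 + 3·6^2 + 3·6 + 2 = 140744; 140744−1 = 140743
i=4: 140743 = 3·6^6 + 3·6^3 + 3·6^2 + 3·6 + 1 (b=6); 6→7: 3·7^7 + 3·7^3 + 3·7^2 + 3·7 + 1 = 2471827; 2471827−1 = 2471826
i=5: 2471826 = 3·7^7 + 3·7^3 + 3·7^2 + 3·7 (b=7); 7→8: 3·8^8 + 3·8^3 + 3·8^2 + 3·8 = 50333400; 50333400−1 = 50333399
i=6: 50333399 = 3·8^8 + 3·8^3 + 3·8^2 + 2·8 + 7 (b=8); 8→9: 3·9^9 + 3·9^3 + 3·9^2 + 2·9 + 7 = 1162263922; 1162263922−1 = 1162263921
i=7: 1162263921 = 3·9^9 + 3·9^3 + 3·9^2 + 2·9 + 6 (b=9); 9→10: 3·10^10 + 3·10^3 + 3·10^2 + 2·10 + 6 = 30000003326; 30000003326−1 = 30000003325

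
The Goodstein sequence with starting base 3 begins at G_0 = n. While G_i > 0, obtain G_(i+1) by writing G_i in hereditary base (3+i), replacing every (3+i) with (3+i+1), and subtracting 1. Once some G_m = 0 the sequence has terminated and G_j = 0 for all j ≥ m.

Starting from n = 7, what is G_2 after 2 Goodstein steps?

[0] 7 ≡ 2·3 + 1 (base 3). Lift 4: 9. −1: 8.
[1] 8 ≡ 2·4 (base 4). Lift 5: 10. −1: 9.
[2] 9 ≡ 5 + 4 (base 5). Lift 6: 10. −1: 9.

9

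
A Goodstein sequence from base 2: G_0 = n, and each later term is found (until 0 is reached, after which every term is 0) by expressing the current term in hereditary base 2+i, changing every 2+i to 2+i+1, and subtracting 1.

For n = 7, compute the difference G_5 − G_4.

i=0: 7 = 2^2 + 2 + 1 (b=2); 2→3: 3^3 + 3 + 1 = 31; 31−1 = 30
i=1: 30 = 3^3 + 3 (b=3); 3→4: 4^4 + 4 = 260; 260−1 = 259
i=2: 259 = 4^4 + 3 (b=4); 4→5: 5^5 + 3 = 3128; 3128−1 = 3127
i=3: 3127 = 5^5 + 2 (b=5); 5→6: 6^6 + 2 = 46658; 46658−1 = 46657
i=4: 46657 = 6^6 + 1 (b=6); 6→7: 7^7 + 1 = 823544; 823544−1 = 823543

776886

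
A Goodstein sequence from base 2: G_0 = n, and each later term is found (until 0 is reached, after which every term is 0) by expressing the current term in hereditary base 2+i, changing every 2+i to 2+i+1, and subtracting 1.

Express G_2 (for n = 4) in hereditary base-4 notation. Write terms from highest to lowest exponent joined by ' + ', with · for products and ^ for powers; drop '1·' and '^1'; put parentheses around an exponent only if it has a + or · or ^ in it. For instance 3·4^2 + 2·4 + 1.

(0) 4|_2 = 2^2 ↦ 3^3|_3 = 27 ⇒ 26
(1) 26|_3 = 2·3^2 + 2·3 + 2 ↦ 2·4^2 + 2·4 + 2|_4 = 42 ⇒ 41
(2) 41|_4 = 2·4^2 + 2·4 + 1 ↦ 2·5^2 + 2·5 + 1|_5 = 61 ⇒ 60

2·4^2 + 2·4 + 1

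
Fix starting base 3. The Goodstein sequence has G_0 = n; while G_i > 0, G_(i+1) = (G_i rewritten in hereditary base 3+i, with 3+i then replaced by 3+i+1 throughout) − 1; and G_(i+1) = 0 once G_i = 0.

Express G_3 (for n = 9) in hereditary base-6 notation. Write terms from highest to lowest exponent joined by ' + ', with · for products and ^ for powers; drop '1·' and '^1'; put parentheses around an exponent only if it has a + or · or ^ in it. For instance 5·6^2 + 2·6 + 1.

9 —HB3→ 3^2 —bump→ 4^2 = 16 —(−1)→ 15
15 —HB4→ 3·4 + 3 —bump→ 3·5 + 3 = 18 —(−1)→ 17
17 —HB5→ 3·5 + 2 —bump→ 3·6 + 2 = 20 —(−1)→ 19

3·6 + 1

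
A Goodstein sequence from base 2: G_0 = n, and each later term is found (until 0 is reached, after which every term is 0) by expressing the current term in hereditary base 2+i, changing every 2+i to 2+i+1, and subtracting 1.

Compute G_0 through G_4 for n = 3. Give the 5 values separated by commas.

3, 3, 3, 2, 1

[0] 3 ≡ 2 + 1 (base 2). Lift 3: 4. −1: 3.
[1] 3 ≡ 3 (base 3). Lift 4: 4. −1: 3.
[2] 3 ≡ 3 (base 4). Lift 5: 3. −1: 2.
[3] 2 ≡ 2 (base 5). Lift 6: 2. −1: 1.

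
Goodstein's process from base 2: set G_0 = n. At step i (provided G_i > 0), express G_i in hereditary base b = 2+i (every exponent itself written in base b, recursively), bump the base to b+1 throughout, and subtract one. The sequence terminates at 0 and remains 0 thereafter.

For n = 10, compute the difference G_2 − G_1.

G_0 = 10. HB_2(10) = 2^(2 + 1) + 2. Bump = 84. G_1 = 83.
G_1 = 83. HB_3(83) = 3^(3 + 1) + 2. Bump = 1026. G_2 = 1025.

942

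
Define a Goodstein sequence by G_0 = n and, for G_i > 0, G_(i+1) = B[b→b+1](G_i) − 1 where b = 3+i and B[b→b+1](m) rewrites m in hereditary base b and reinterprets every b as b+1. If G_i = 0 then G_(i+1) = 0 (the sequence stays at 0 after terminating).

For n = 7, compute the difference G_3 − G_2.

i=0: 7 = 2·3 + 1 (b=3); 3→4: 2·4 + 1 = 9; 9−1 = 8
i=1: 8 = 2·4 (b=4); 4→5: 2·5 = 10; 10−1 = 9
i=2: 9 = 5 + 4 (b=5); 5→6: 6 + 4 = 10; 10−1 = 9

0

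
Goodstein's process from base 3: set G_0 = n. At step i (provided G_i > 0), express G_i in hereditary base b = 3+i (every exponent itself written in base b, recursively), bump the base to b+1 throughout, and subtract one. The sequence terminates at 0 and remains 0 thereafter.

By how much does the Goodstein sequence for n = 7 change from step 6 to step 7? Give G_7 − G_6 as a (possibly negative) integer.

0

step 0: 7 = 2·3 + 1; sub 4 for 3: 2·4 + 1; = 9; G_1 = 9−1 = 8
step 1: 8 = 2·4; sub 5 for 4: 2·5; = 10; G_2 = 10−1 = 9
step 2: 9 = 5 + 4; sub 6 for 5: 6 + 4; = 10; G_3 = 10−1 = 9
step 3: 9 = 6 + 3; sub 7 for 6: 7 + 3; = 10; G_4 = 10−1 = 9
step 4: 9 = 7 + 2; sub 8 for 7: 8 + 2; = 10; G_5 = 10−1 = 9
step 5: 9 = 8 + 1; sub 9 for 8: 9 + 1; = 10; G_6 = 10−1 = 9
step 6: 9 = 9; sub 10 for 9: 10; = 10; G_7 = 10−1 = 9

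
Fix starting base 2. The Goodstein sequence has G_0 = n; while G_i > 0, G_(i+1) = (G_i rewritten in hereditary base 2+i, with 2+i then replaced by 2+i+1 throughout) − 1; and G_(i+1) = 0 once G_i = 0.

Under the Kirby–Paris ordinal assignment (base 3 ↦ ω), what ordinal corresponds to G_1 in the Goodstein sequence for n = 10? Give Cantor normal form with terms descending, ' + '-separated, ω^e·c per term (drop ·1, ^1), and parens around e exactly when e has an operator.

ω^(ω + 1) + 2

i=0: 10 = 2^(2 + 1) + 2 (b=2); 2→3: 3^(3 + 1) + 3 = 84; 84−1 = 83
i=1: 83 = 3^(3 + 1) + 2 (b=3); 3→4: 4^(4 + 1) + 2 = 1026; 1026−1 = 1025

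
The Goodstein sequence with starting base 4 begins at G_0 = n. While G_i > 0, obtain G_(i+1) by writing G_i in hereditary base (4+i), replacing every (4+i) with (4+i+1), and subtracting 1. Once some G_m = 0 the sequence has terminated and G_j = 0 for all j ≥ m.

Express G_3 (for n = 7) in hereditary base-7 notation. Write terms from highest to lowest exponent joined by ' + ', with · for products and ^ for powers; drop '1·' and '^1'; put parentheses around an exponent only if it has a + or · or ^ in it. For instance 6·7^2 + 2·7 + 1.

7

step 0: 7 = 4 + 3; sub 5 for 4: 5 + 3; = 8; G_1 = 8−1 = 7
step 1: 7 = 5 + 2; sub 6 for 5: 6 + 2; = 8; G_2 = 8−1 = 7
step 2: 7 = 6 + 1; sub 7 for 6: 7 + 1; = 8; G_3 = 8−1 = 7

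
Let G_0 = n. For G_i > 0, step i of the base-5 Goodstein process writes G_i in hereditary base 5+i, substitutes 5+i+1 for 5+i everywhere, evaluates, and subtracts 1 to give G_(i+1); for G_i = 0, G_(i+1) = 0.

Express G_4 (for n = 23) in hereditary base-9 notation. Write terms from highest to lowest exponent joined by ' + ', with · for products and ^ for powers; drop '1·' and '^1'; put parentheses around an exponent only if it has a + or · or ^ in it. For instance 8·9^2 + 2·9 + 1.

3·9 + 8

(0) 23|_5 = 4·5 + 3 ↦ 4·6 + 3|_6 = 27 ⇒ 26
(1) 26|_6 = 4·6 + 2 ↦ 4·7 + 2|_7 = 30 ⇒ 29
(2) 29|_7 = 4·7 + 1 ↦ 4·8 + 1|_8 = 33 ⇒ 32
(3) 32|_8 = 4·8 ↦ 4·9|_9 = 36 ⇒ 35
(4) 35|_9 = 3·9 + 8 ↦ 3·10 + 8|_10 = 38 ⇒ 37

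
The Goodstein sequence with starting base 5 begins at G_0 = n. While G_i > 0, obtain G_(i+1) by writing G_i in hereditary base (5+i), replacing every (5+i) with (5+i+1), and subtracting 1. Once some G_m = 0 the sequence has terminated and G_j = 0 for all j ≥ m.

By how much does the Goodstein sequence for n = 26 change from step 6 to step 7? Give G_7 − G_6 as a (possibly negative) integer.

G_0=26  [base 5] 5^2 + 1  →[5↦6]→  6^2 + 1 = 37  −1 ⇒ G_1=36
G_1=36  [base 6] 6^2  →[6↦7]→  7^2 = 49  −1 ⇒ G_2=48
G_2=48  [base 7] 6·7 + 6  →[7↦8]→  6·8 + 6 = 54  −1 ⇒ G_3=53
G_3=53  [base 8] 6·8 + 5  →[8↦9]→  6·9 + 5 = 59  −1 ⇒ G_4=58
G_4=58  [base 9] 6·9 + 4  →[9↦10]→  6·10 + 4 = 64  −1 ⇒ G_5=63
G_5=63  [base 10] 6·10 + 3  →[10↦11]→  6·11 + 3 = 69  −1 ⇒ G_6=68
G_6=68  [base 11] 6·11 + 2  →[11↦12]→  6·12 + 2 = 74  −1 ⇒ G_7=73

5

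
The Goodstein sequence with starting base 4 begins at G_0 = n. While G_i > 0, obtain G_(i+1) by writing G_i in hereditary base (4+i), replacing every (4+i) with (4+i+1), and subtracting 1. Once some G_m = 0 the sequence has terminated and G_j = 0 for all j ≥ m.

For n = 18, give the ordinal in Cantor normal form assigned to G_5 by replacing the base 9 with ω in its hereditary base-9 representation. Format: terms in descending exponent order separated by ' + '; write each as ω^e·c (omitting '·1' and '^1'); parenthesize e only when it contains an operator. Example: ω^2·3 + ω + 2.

i=0: 18 = 4^2 + 2 (b=4); 4→5: 5^2 + 2 = 27; 27−1 = 26
i=1: 26 = 5^2 + 1 (b=5); 5→6: 6^2 + 1 = 37; 37−1 = 36
i=2: 36 = 6^2 (b=6); 6→7: 7^2 = 49; 49−1 = 48
i=3: 48 = 6·7 + 6 (b=7); 7→8: 6·8 + 6 = 54; 54−1 = 53
i=4: 53 = 6·8 + 5 (b=8); 8→9: 6·9 + 5 = 59; 59−1 = 58

ω·6 + 4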